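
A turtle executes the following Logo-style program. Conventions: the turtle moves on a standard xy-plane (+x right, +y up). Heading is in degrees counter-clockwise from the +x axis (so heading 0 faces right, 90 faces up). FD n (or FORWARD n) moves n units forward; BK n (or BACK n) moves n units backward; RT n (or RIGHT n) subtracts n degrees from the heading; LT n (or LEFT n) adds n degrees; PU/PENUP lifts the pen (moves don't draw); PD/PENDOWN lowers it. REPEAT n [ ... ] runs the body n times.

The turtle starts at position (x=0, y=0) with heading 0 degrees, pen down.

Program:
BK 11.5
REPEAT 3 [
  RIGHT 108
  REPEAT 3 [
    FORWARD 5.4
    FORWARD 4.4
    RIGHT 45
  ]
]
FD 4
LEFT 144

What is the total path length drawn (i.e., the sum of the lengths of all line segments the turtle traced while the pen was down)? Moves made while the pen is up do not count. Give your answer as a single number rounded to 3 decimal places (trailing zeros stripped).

Executing turtle program step by step:
Start: pos=(0,0), heading=0, pen down
BK 11.5: (0,0) -> (-11.5,0) [heading=0, draw]
REPEAT 3 [
  -- iteration 1/3 --
  RT 108: heading 0 -> 252
  REPEAT 3 [
    -- iteration 1/3 --
    FD 5.4: (-11.5,0) -> (-13.169,-5.136) [heading=252, draw]
    FD 4.4: (-13.169,-5.136) -> (-14.528,-9.32) [heading=252, draw]
    RT 45: heading 252 -> 207
    -- iteration 2/3 --
    FD 5.4: (-14.528,-9.32) -> (-19.34,-11.772) [heading=207, draw]
    FD 4.4: (-19.34,-11.772) -> (-23.26,-13.769) [heading=207, draw]
    RT 45: heading 207 -> 162
    -- iteration 3/3 --
    FD 5.4: (-23.26,-13.769) -> (-28.396,-12.101) [heading=162, draw]
    FD 4.4: (-28.396,-12.101) -> (-32.581,-10.741) [heading=162, draw]
    RT 45: heading 162 -> 117
  ]
  -- iteration 2/3 --
  RT 108: heading 117 -> 9
  REPEAT 3 [
    -- iteration 1/3 --
    FD 5.4: (-32.581,-10.741) -> (-27.247,-9.896) [heading=9, draw]
    FD 4.4: (-27.247,-9.896) -> (-22.901,-9.208) [heading=9, draw]
    RT 45: heading 9 -> 324
    -- iteration 2/3 --
    FD 5.4: (-22.901,-9.208) -> (-18.533,-12.382) [heading=324, draw]
    FD 4.4: (-18.533,-12.382) -> (-14.973,-14.968) [heading=324, draw]
    RT 45: heading 324 -> 279
    -- iteration 3/3 --
    FD 5.4: (-14.973,-14.968) -> (-14.128,-20.302) [heading=279, draw]
    FD 4.4: (-14.128,-20.302) -> (-13.44,-24.648) [heading=279, draw]
    RT 45: heading 279 -> 234
  ]
  -- iteration 3/3 --
  RT 108: heading 234 -> 126
  REPEAT 3 [
    -- iteration 1/3 --
    FD 5.4: (-13.44,-24.648) -> (-16.614,-20.279) [heading=126, draw]
    FD 4.4: (-16.614,-20.279) -> (-19.2,-16.719) [heading=126, draw]
    RT 45: heading 126 -> 81
    -- iteration 2/3 --
    FD 5.4: (-19.2,-16.719) -> (-18.355,-11.386) [heading=81, draw]
    FD 4.4: (-18.355,-11.386) -> (-17.667,-7.04) [heading=81, draw]
    RT 45: heading 81 -> 36
    -- iteration 3/3 --
    FD 5.4: (-17.667,-7.04) -> (-13.298,-3.866) [heading=36, draw]
    FD 4.4: (-13.298,-3.866) -> (-9.739,-1.28) [heading=36, draw]
    RT 45: heading 36 -> 351
  ]
]
FD 4: (-9.739,-1.28) -> (-5.788,-1.905) [heading=351, draw]
LT 144: heading 351 -> 135
Final: pos=(-5.788,-1.905), heading=135, 20 segment(s) drawn

Segment lengths:
  seg 1: (0,0) -> (-11.5,0), length = 11.5
  seg 2: (-11.5,0) -> (-13.169,-5.136), length = 5.4
  seg 3: (-13.169,-5.136) -> (-14.528,-9.32), length = 4.4
  seg 4: (-14.528,-9.32) -> (-19.34,-11.772), length = 5.4
  seg 5: (-19.34,-11.772) -> (-23.26,-13.769), length = 4.4
  seg 6: (-23.26,-13.769) -> (-28.396,-12.101), length = 5.4
  seg 7: (-28.396,-12.101) -> (-32.581,-10.741), length = 4.4
  seg 8: (-32.581,-10.741) -> (-27.247,-9.896), length = 5.4
  seg 9: (-27.247,-9.896) -> (-22.901,-9.208), length = 4.4
  seg 10: (-22.901,-9.208) -> (-18.533,-12.382), length = 5.4
  seg 11: (-18.533,-12.382) -> (-14.973,-14.968), length = 4.4
  seg 12: (-14.973,-14.968) -> (-14.128,-20.302), length = 5.4
  seg 13: (-14.128,-20.302) -> (-13.44,-24.648), length = 4.4
  seg 14: (-13.44,-24.648) -> (-16.614,-20.279), length = 5.4
  seg 15: (-16.614,-20.279) -> (-19.2,-16.719), length = 4.4
  seg 16: (-19.2,-16.719) -> (-18.355,-11.386), length = 5.4
  seg 17: (-18.355,-11.386) -> (-17.667,-7.04), length = 4.4
  seg 18: (-17.667,-7.04) -> (-13.298,-3.866), length = 5.4
  seg 19: (-13.298,-3.866) -> (-9.739,-1.28), length = 4.4
  seg 20: (-9.739,-1.28) -> (-5.788,-1.905), length = 4
Total = 103.7

Answer: 103.7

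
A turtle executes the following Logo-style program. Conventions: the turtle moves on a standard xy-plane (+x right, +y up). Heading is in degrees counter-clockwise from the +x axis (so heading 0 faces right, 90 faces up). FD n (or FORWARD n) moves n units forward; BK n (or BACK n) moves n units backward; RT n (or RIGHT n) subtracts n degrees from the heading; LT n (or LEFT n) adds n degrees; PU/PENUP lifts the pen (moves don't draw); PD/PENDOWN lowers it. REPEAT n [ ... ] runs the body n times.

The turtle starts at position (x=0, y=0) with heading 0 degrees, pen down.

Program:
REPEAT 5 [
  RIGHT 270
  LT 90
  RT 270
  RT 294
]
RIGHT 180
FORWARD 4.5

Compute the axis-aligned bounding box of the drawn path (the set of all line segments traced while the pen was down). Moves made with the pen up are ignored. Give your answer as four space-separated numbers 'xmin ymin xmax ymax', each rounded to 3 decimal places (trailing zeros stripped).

Executing turtle program step by step:
Start: pos=(0,0), heading=0, pen down
REPEAT 5 [
  -- iteration 1/5 --
  RT 270: heading 0 -> 90
  LT 90: heading 90 -> 180
  RT 270: heading 180 -> 270
  RT 294: heading 270 -> 336
  -- iteration 2/5 --
  RT 270: heading 336 -> 66
  LT 90: heading 66 -> 156
  RT 270: heading 156 -> 246
  RT 294: heading 246 -> 312
  -- iteration 3/5 --
  RT 270: heading 312 -> 42
  LT 90: heading 42 -> 132
  RT 270: heading 132 -> 222
  RT 294: heading 222 -> 288
  -- iteration 4/5 --
  RT 270: heading 288 -> 18
  LT 90: heading 18 -> 108
  RT 270: heading 108 -> 198
  RT 294: heading 198 -> 264
  -- iteration 5/5 --
  RT 270: heading 264 -> 354
  LT 90: heading 354 -> 84
  RT 270: heading 84 -> 174
  RT 294: heading 174 -> 240
]
RT 180: heading 240 -> 60
FD 4.5: (0,0) -> (2.25,3.897) [heading=60, draw]
Final: pos=(2.25,3.897), heading=60, 1 segment(s) drawn

Segment endpoints: x in {0, 2.25}, y in {0, 3.897}
xmin=0, ymin=0, xmax=2.25, ymax=3.897

Answer: 0 0 2.25 3.897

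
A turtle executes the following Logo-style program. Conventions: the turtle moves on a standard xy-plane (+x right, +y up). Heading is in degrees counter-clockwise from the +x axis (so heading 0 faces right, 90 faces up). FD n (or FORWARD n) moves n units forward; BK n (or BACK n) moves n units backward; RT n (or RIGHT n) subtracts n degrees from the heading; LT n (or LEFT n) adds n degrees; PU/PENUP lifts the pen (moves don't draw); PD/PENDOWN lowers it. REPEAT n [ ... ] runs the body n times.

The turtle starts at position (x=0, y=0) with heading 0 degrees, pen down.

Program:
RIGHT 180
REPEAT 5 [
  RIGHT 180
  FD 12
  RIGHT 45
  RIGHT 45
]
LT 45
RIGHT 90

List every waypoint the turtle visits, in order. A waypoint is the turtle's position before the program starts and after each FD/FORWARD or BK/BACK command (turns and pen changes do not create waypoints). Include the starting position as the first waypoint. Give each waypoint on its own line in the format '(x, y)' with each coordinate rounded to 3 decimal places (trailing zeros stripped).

Answer: (0, 0)
(12, 0)
(12, 12)
(0, 12)
(0, 0)
(12, 0)

Derivation:
Executing turtle program step by step:
Start: pos=(0,0), heading=0, pen down
RT 180: heading 0 -> 180
REPEAT 5 [
  -- iteration 1/5 --
  RT 180: heading 180 -> 0
  FD 12: (0,0) -> (12,0) [heading=0, draw]
  RT 45: heading 0 -> 315
  RT 45: heading 315 -> 270
  -- iteration 2/5 --
  RT 180: heading 270 -> 90
  FD 12: (12,0) -> (12,12) [heading=90, draw]
  RT 45: heading 90 -> 45
  RT 45: heading 45 -> 0
  -- iteration 3/5 --
  RT 180: heading 0 -> 180
  FD 12: (12,12) -> (0,12) [heading=180, draw]
  RT 45: heading 180 -> 135
  RT 45: heading 135 -> 90
  -- iteration 4/5 --
  RT 180: heading 90 -> 270
  FD 12: (0,12) -> (0,0) [heading=270, draw]
  RT 45: heading 270 -> 225
  RT 45: heading 225 -> 180
  -- iteration 5/5 --
  RT 180: heading 180 -> 0
  FD 12: (0,0) -> (12,0) [heading=0, draw]
  RT 45: heading 0 -> 315
  RT 45: heading 315 -> 270
]
LT 45: heading 270 -> 315
RT 90: heading 315 -> 225
Final: pos=(12,0), heading=225, 5 segment(s) drawn
Waypoints (6 total):
(0, 0)
(12, 0)
(12, 12)
(0, 12)
(0, 0)
(12, 0)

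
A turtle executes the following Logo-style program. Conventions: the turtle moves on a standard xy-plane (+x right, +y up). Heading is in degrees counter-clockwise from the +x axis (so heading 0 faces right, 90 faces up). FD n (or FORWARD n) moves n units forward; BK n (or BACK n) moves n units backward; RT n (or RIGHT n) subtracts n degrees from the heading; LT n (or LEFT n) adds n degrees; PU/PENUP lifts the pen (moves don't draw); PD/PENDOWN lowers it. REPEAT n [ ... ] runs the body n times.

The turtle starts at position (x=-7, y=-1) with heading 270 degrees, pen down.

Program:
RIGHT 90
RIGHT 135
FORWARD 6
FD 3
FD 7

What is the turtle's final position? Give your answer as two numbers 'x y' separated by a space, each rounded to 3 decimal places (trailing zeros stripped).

Answer: 4.314 10.314

Derivation:
Executing turtle program step by step:
Start: pos=(-7,-1), heading=270, pen down
RT 90: heading 270 -> 180
RT 135: heading 180 -> 45
FD 6: (-7,-1) -> (-2.757,3.243) [heading=45, draw]
FD 3: (-2.757,3.243) -> (-0.636,5.364) [heading=45, draw]
FD 7: (-0.636,5.364) -> (4.314,10.314) [heading=45, draw]
Final: pos=(4.314,10.314), heading=45, 3 segment(s) drawn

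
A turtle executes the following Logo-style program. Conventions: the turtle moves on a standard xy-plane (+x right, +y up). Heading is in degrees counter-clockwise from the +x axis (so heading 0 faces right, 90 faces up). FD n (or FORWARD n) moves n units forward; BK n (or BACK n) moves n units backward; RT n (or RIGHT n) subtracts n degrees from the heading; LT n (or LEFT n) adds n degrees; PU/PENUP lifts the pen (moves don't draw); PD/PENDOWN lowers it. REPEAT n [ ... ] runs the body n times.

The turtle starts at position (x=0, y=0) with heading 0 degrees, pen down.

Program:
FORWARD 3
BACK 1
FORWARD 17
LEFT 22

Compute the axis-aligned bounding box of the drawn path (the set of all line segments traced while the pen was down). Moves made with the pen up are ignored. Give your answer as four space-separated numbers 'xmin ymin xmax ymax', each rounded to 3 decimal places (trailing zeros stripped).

Executing turtle program step by step:
Start: pos=(0,0), heading=0, pen down
FD 3: (0,0) -> (3,0) [heading=0, draw]
BK 1: (3,0) -> (2,0) [heading=0, draw]
FD 17: (2,0) -> (19,0) [heading=0, draw]
LT 22: heading 0 -> 22
Final: pos=(19,0), heading=22, 3 segment(s) drawn

Segment endpoints: x in {0, 2, 3, 19}, y in {0}
xmin=0, ymin=0, xmax=19, ymax=0

Answer: 0 0 19 0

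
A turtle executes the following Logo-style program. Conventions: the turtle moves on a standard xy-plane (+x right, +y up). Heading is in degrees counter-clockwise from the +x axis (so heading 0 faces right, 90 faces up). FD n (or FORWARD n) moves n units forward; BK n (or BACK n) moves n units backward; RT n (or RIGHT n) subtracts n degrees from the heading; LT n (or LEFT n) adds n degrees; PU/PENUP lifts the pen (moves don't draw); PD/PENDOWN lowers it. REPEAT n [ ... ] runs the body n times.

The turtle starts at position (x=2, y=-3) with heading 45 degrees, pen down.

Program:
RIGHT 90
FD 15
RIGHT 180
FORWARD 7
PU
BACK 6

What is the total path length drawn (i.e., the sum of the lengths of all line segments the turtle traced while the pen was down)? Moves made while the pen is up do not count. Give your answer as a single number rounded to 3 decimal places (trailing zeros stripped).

Executing turtle program step by step:
Start: pos=(2,-3), heading=45, pen down
RT 90: heading 45 -> 315
FD 15: (2,-3) -> (12.607,-13.607) [heading=315, draw]
RT 180: heading 315 -> 135
FD 7: (12.607,-13.607) -> (7.657,-8.657) [heading=135, draw]
PU: pen up
BK 6: (7.657,-8.657) -> (11.899,-12.899) [heading=135, move]
Final: pos=(11.899,-12.899), heading=135, 2 segment(s) drawn

Segment lengths:
  seg 1: (2,-3) -> (12.607,-13.607), length = 15
  seg 2: (12.607,-13.607) -> (7.657,-8.657), length = 7
Total = 22

Answer: 22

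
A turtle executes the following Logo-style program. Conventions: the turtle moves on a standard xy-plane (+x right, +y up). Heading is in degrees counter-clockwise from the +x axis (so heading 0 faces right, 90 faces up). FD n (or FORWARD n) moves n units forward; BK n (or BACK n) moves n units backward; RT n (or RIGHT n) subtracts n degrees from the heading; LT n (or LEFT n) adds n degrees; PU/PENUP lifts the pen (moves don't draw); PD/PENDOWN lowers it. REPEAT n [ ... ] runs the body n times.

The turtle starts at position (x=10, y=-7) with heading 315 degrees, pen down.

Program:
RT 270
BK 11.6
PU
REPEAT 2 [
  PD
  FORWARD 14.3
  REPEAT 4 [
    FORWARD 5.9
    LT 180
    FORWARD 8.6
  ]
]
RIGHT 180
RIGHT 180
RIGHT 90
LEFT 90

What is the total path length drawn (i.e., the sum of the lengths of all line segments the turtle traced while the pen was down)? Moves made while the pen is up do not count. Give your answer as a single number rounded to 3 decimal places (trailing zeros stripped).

Answer: 156.2

Derivation:
Executing turtle program step by step:
Start: pos=(10,-7), heading=315, pen down
RT 270: heading 315 -> 45
BK 11.6: (10,-7) -> (1.798,-15.202) [heading=45, draw]
PU: pen up
REPEAT 2 [
  -- iteration 1/2 --
  PD: pen down
  FD 14.3: (1.798,-15.202) -> (11.909,-5.091) [heading=45, draw]
  REPEAT 4 [
    -- iteration 1/4 --
    FD 5.9: (11.909,-5.091) -> (16.081,-0.919) [heading=45, draw]
    LT 180: heading 45 -> 225
    FD 8.6: (16.081,-0.919) -> (10,-7) [heading=225, draw]
    -- iteration 2/4 --
    FD 5.9: (10,-7) -> (5.828,-11.172) [heading=225, draw]
    LT 180: heading 225 -> 45
    FD 8.6: (5.828,-11.172) -> (11.909,-5.091) [heading=45, draw]
    -- iteration 3/4 --
    FD 5.9: (11.909,-5.091) -> (16.081,-0.919) [heading=45, draw]
    LT 180: heading 45 -> 225
    FD 8.6: (16.081,-0.919) -> (10,-7) [heading=225, draw]
    -- iteration 4/4 --
    FD 5.9: (10,-7) -> (5.828,-11.172) [heading=225, draw]
    LT 180: heading 225 -> 45
    FD 8.6: (5.828,-11.172) -> (11.909,-5.091) [heading=45, draw]
  ]
  -- iteration 2/2 --
  PD: pen down
  FD 14.3: (11.909,-5.091) -> (22.021,5.021) [heading=45, draw]
  REPEAT 4 [
    -- iteration 1/4 --
    FD 5.9: (22.021,5.021) -> (26.193,9.193) [heading=45, draw]
    LT 180: heading 45 -> 225
    FD 8.6: (26.193,9.193) -> (20.112,3.112) [heading=225, draw]
    -- iteration 2/4 --
    FD 5.9: (20.112,3.112) -> (15.94,-1.06) [heading=225, draw]
    LT 180: heading 225 -> 45
    FD 8.6: (15.94,-1.06) -> (22.021,5.021) [heading=45, draw]
    -- iteration 3/4 --
    FD 5.9: (22.021,5.021) -> (26.193,9.193) [heading=45, draw]
    LT 180: heading 45 -> 225
    FD 8.6: (26.193,9.193) -> (20.112,3.112) [heading=225, draw]
    -- iteration 4/4 --
    FD 5.9: (20.112,3.112) -> (15.94,-1.06) [heading=225, draw]
    LT 180: heading 225 -> 45
    FD 8.6: (15.94,-1.06) -> (22.021,5.021) [heading=45, draw]
  ]
]
RT 180: heading 45 -> 225
RT 180: heading 225 -> 45
RT 90: heading 45 -> 315
LT 90: heading 315 -> 45
Final: pos=(22.021,5.021), heading=45, 19 segment(s) drawn

Segment lengths:
  seg 1: (10,-7) -> (1.798,-15.202), length = 11.6
  seg 2: (1.798,-15.202) -> (11.909,-5.091), length = 14.3
  seg 3: (11.909,-5.091) -> (16.081,-0.919), length = 5.9
  seg 4: (16.081,-0.919) -> (10,-7), length = 8.6
  seg 5: (10,-7) -> (5.828,-11.172), length = 5.9
  seg 6: (5.828,-11.172) -> (11.909,-5.091), length = 8.6
  seg 7: (11.909,-5.091) -> (16.081,-0.919), length = 5.9
  seg 8: (16.081,-0.919) -> (10,-7), length = 8.6
  seg 9: (10,-7) -> (5.828,-11.172), length = 5.9
  seg 10: (5.828,-11.172) -> (11.909,-5.091), length = 8.6
  seg 11: (11.909,-5.091) -> (22.021,5.021), length = 14.3
  seg 12: (22.021,5.021) -> (26.193,9.193), length = 5.9
  seg 13: (26.193,9.193) -> (20.112,3.112), length = 8.6
  seg 14: (20.112,3.112) -> (15.94,-1.06), length = 5.9
  seg 15: (15.94,-1.06) -> (22.021,5.021), length = 8.6
  seg 16: (22.021,5.021) -> (26.193,9.193), length = 5.9
  seg 17: (26.193,9.193) -> (20.112,3.112), length = 8.6
  seg 18: (20.112,3.112) -> (15.94,-1.06), length = 5.9
  seg 19: (15.94,-1.06) -> (22.021,5.021), length = 8.6
Total = 156.2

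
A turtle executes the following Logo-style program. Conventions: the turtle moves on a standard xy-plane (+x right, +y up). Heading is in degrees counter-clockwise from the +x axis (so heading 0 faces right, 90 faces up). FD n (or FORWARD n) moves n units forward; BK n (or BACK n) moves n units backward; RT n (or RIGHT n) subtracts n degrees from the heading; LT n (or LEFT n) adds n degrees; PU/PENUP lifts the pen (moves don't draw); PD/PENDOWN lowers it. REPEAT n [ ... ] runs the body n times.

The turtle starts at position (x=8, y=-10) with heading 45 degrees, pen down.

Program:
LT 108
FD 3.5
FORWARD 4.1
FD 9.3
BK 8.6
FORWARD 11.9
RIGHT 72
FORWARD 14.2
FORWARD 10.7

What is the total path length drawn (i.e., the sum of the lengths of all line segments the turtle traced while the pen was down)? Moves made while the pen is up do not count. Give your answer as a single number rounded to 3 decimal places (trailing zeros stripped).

Answer: 62.3

Derivation:
Executing turtle program step by step:
Start: pos=(8,-10), heading=45, pen down
LT 108: heading 45 -> 153
FD 3.5: (8,-10) -> (4.881,-8.411) [heading=153, draw]
FD 4.1: (4.881,-8.411) -> (1.228,-6.55) [heading=153, draw]
FD 9.3: (1.228,-6.55) -> (-7.058,-2.328) [heading=153, draw]
BK 8.6: (-7.058,-2.328) -> (0.605,-6.232) [heading=153, draw]
FD 11.9: (0.605,-6.232) -> (-9.998,-0.829) [heading=153, draw]
RT 72: heading 153 -> 81
FD 14.2: (-9.998,-0.829) -> (-7.777,13.196) [heading=81, draw]
FD 10.7: (-7.777,13.196) -> (-6.103,23.764) [heading=81, draw]
Final: pos=(-6.103,23.764), heading=81, 7 segment(s) drawn

Segment lengths:
  seg 1: (8,-10) -> (4.881,-8.411), length = 3.5
  seg 2: (4.881,-8.411) -> (1.228,-6.55), length = 4.1
  seg 3: (1.228,-6.55) -> (-7.058,-2.328), length = 9.3
  seg 4: (-7.058,-2.328) -> (0.605,-6.232), length = 8.6
  seg 5: (0.605,-6.232) -> (-9.998,-0.829), length = 11.9
  seg 6: (-9.998,-0.829) -> (-7.777,13.196), length = 14.2
  seg 7: (-7.777,13.196) -> (-6.103,23.764), length = 10.7
Total = 62.3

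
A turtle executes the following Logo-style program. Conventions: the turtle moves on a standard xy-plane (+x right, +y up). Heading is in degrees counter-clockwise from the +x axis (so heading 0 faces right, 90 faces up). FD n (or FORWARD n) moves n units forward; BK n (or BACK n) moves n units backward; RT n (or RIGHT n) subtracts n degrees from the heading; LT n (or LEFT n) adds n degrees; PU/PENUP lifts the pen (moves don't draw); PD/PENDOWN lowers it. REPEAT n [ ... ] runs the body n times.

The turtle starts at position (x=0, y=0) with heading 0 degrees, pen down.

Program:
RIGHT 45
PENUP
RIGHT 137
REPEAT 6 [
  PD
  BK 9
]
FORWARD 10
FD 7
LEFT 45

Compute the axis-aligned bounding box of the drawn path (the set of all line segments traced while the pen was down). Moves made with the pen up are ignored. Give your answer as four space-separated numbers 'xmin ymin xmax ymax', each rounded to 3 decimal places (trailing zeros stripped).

Answer: 0 -1.885 53.967 0

Derivation:
Executing turtle program step by step:
Start: pos=(0,0), heading=0, pen down
RT 45: heading 0 -> 315
PU: pen up
RT 137: heading 315 -> 178
REPEAT 6 [
  -- iteration 1/6 --
  PD: pen down
  BK 9: (0,0) -> (8.995,-0.314) [heading=178, draw]
  -- iteration 2/6 --
  PD: pen down
  BK 9: (8.995,-0.314) -> (17.989,-0.628) [heading=178, draw]
  -- iteration 3/6 --
  PD: pen down
  BK 9: (17.989,-0.628) -> (26.984,-0.942) [heading=178, draw]
  -- iteration 4/6 --
  PD: pen down
  BK 9: (26.984,-0.942) -> (35.978,-1.256) [heading=178, draw]
  -- iteration 5/6 --
  PD: pen down
  BK 9: (35.978,-1.256) -> (44.973,-1.57) [heading=178, draw]
  -- iteration 6/6 --
  PD: pen down
  BK 9: (44.973,-1.57) -> (53.967,-1.885) [heading=178, draw]
]
FD 10: (53.967,-1.885) -> (43.973,-1.536) [heading=178, draw]
FD 7: (43.973,-1.536) -> (36.977,-1.291) [heading=178, draw]
LT 45: heading 178 -> 223
Final: pos=(36.977,-1.291), heading=223, 8 segment(s) drawn

Segment endpoints: x in {0, 8.995, 17.989, 26.984, 35.978, 36.977, 43.973, 44.973, 53.967}, y in {-1.885, -1.57, -1.536, -1.291, -1.256, -0.942, -0.628, -0.314, 0}
xmin=0, ymin=-1.885, xmax=53.967, ymax=0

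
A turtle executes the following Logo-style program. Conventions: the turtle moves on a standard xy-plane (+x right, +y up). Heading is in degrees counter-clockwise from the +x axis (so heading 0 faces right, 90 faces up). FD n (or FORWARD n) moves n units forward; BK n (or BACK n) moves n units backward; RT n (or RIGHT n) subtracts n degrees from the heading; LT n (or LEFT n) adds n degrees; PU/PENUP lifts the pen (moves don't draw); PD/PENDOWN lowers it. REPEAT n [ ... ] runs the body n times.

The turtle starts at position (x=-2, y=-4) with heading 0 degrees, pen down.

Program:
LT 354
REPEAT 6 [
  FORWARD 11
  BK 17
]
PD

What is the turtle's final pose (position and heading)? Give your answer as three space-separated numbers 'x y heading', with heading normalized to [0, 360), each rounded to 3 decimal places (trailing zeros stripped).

Answer: -37.803 -0.237 354

Derivation:
Executing turtle program step by step:
Start: pos=(-2,-4), heading=0, pen down
LT 354: heading 0 -> 354
REPEAT 6 [
  -- iteration 1/6 --
  FD 11: (-2,-4) -> (8.94,-5.15) [heading=354, draw]
  BK 17: (8.94,-5.15) -> (-7.967,-3.373) [heading=354, draw]
  -- iteration 2/6 --
  FD 11: (-7.967,-3.373) -> (2.973,-4.523) [heading=354, draw]
  BK 17: (2.973,-4.523) -> (-13.934,-2.746) [heading=354, draw]
  -- iteration 3/6 --
  FD 11: (-13.934,-2.746) -> (-2.995,-3.895) [heading=354, draw]
  BK 17: (-2.995,-3.895) -> (-19.901,-2.118) [heading=354, draw]
  -- iteration 4/6 --
  FD 11: (-19.901,-2.118) -> (-8.962,-3.268) [heading=354, draw]
  BK 17: (-8.962,-3.268) -> (-25.869,-1.491) [heading=354, draw]
  -- iteration 5/6 --
  FD 11: (-25.869,-1.491) -> (-14.929,-2.641) [heading=354, draw]
  BK 17: (-14.929,-2.641) -> (-31.836,-0.864) [heading=354, draw]
  -- iteration 6/6 --
  FD 11: (-31.836,-0.864) -> (-20.896,-2.014) [heading=354, draw]
  BK 17: (-20.896,-2.014) -> (-37.803,-0.237) [heading=354, draw]
]
PD: pen down
Final: pos=(-37.803,-0.237), heading=354, 12 segment(s) drawn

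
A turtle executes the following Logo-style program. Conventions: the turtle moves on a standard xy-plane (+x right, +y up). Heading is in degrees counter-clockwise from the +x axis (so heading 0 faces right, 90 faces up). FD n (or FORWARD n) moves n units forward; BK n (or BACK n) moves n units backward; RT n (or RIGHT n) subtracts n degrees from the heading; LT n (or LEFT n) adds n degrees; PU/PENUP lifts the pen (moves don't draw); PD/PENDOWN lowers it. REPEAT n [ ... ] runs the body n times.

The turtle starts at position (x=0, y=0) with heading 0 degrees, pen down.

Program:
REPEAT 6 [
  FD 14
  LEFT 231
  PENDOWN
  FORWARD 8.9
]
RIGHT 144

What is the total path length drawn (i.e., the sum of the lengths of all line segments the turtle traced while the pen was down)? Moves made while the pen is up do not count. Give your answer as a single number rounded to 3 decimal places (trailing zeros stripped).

Answer: 137.4

Derivation:
Executing turtle program step by step:
Start: pos=(0,0), heading=0, pen down
REPEAT 6 [
  -- iteration 1/6 --
  FD 14: (0,0) -> (14,0) [heading=0, draw]
  LT 231: heading 0 -> 231
  PD: pen down
  FD 8.9: (14,0) -> (8.399,-6.917) [heading=231, draw]
  -- iteration 2/6 --
  FD 14: (8.399,-6.917) -> (-0.411,-17.797) [heading=231, draw]
  LT 231: heading 231 -> 102
  PD: pen down
  FD 8.9: (-0.411,-17.797) -> (-2.262,-9.091) [heading=102, draw]
  -- iteration 3/6 --
  FD 14: (-2.262,-9.091) -> (-5.173,4.603) [heading=102, draw]
  LT 231: heading 102 -> 333
  PD: pen down
  FD 8.9: (-5.173,4.603) -> (2.757,0.562) [heading=333, draw]
  -- iteration 4/6 --
  FD 14: (2.757,0.562) -> (15.231,-5.793) [heading=333, draw]
  LT 231: heading 333 -> 204
  PD: pen down
  FD 8.9: (15.231,-5.793) -> (7.101,-9.413) [heading=204, draw]
  -- iteration 5/6 --
  FD 14: (7.101,-9.413) -> (-5.689,-15.108) [heading=204, draw]
  LT 231: heading 204 -> 75
  PD: pen down
  FD 8.9: (-5.689,-15.108) -> (-3.385,-6.511) [heading=75, draw]
  -- iteration 6/6 --
  FD 14: (-3.385,-6.511) -> (0.238,7.012) [heading=75, draw]
  LT 231: heading 75 -> 306
  PD: pen down
  FD 8.9: (0.238,7.012) -> (5.469,-0.188) [heading=306, draw]
]
RT 144: heading 306 -> 162
Final: pos=(5.469,-0.188), heading=162, 12 segment(s) drawn

Segment lengths:
  seg 1: (0,0) -> (14,0), length = 14
  seg 2: (14,0) -> (8.399,-6.917), length = 8.9
  seg 3: (8.399,-6.917) -> (-0.411,-17.797), length = 14
  seg 4: (-0.411,-17.797) -> (-2.262,-9.091), length = 8.9
  seg 5: (-2.262,-9.091) -> (-5.173,4.603), length = 14
  seg 6: (-5.173,4.603) -> (2.757,0.562), length = 8.9
  seg 7: (2.757,0.562) -> (15.231,-5.793), length = 14
  seg 8: (15.231,-5.793) -> (7.101,-9.413), length = 8.9
  seg 9: (7.101,-9.413) -> (-5.689,-15.108), length = 14
  seg 10: (-5.689,-15.108) -> (-3.385,-6.511), length = 8.9
  seg 11: (-3.385,-6.511) -> (0.238,7.012), length = 14
  seg 12: (0.238,7.012) -> (5.469,-0.188), length = 8.9
Total = 137.4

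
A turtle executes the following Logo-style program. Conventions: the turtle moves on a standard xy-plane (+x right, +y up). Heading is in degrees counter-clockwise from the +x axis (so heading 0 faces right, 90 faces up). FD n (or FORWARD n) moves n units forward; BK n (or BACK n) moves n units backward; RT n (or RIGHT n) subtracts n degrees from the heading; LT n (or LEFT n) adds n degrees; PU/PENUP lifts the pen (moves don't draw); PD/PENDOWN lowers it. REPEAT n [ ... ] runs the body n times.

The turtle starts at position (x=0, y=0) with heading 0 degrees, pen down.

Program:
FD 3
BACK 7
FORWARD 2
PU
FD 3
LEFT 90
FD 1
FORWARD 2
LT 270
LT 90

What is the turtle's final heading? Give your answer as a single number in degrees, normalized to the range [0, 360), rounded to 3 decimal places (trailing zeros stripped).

Answer: 90

Derivation:
Executing turtle program step by step:
Start: pos=(0,0), heading=0, pen down
FD 3: (0,0) -> (3,0) [heading=0, draw]
BK 7: (3,0) -> (-4,0) [heading=0, draw]
FD 2: (-4,0) -> (-2,0) [heading=0, draw]
PU: pen up
FD 3: (-2,0) -> (1,0) [heading=0, move]
LT 90: heading 0 -> 90
FD 1: (1,0) -> (1,1) [heading=90, move]
FD 2: (1,1) -> (1,3) [heading=90, move]
LT 270: heading 90 -> 0
LT 90: heading 0 -> 90
Final: pos=(1,3), heading=90, 3 segment(s) drawn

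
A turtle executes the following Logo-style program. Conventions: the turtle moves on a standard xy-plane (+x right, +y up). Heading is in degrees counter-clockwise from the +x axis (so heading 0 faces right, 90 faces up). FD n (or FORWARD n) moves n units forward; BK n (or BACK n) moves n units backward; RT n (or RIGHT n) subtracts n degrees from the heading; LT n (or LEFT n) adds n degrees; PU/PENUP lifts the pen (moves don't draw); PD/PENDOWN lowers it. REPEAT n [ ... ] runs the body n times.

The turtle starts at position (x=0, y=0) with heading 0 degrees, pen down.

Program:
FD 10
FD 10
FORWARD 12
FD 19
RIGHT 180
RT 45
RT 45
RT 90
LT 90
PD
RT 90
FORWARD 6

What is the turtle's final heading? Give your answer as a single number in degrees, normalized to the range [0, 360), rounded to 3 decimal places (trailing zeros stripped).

Executing turtle program step by step:
Start: pos=(0,0), heading=0, pen down
FD 10: (0,0) -> (10,0) [heading=0, draw]
FD 10: (10,0) -> (20,0) [heading=0, draw]
FD 12: (20,0) -> (32,0) [heading=0, draw]
FD 19: (32,0) -> (51,0) [heading=0, draw]
RT 180: heading 0 -> 180
RT 45: heading 180 -> 135
RT 45: heading 135 -> 90
RT 90: heading 90 -> 0
LT 90: heading 0 -> 90
PD: pen down
RT 90: heading 90 -> 0
FD 6: (51,0) -> (57,0) [heading=0, draw]
Final: pos=(57,0), heading=0, 5 segment(s) drawn

Answer: 0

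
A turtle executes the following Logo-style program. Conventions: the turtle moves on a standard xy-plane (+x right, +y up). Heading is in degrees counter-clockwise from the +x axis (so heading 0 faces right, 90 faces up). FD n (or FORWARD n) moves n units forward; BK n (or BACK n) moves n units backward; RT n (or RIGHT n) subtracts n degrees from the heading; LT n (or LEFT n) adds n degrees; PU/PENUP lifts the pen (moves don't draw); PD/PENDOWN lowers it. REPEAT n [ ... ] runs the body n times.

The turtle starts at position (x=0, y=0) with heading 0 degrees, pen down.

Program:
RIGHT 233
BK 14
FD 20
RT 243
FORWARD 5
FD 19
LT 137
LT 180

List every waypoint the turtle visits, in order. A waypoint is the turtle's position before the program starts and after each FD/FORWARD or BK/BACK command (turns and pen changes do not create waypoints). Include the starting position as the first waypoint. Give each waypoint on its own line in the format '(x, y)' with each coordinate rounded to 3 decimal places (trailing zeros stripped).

Answer: (0, 0)
(8.425, -11.181)
(-3.611, 4.792)
(-5.803, 0.298)
(-14.132, -16.779)

Derivation:
Executing turtle program step by step:
Start: pos=(0,0), heading=0, pen down
RT 233: heading 0 -> 127
BK 14: (0,0) -> (8.425,-11.181) [heading=127, draw]
FD 20: (8.425,-11.181) -> (-3.611,4.792) [heading=127, draw]
RT 243: heading 127 -> 244
FD 5: (-3.611,4.792) -> (-5.803,0.298) [heading=244, draw]
FD 19: (-5.803,0.298) -> (-14.132,-16.779) [heading=244, draw]
LT 137: heading 244 -> 21
LT 180: heading 21 -> 201
Final: pos=(-14.132,-16.779), heading=201, 4 segment(s) drawn
Waypoints (5 total):
(0, 0)
(8.425, -11.181)
(-3.611, 4.792)
(-5.803, 0.298)
(-14.132, -16.779)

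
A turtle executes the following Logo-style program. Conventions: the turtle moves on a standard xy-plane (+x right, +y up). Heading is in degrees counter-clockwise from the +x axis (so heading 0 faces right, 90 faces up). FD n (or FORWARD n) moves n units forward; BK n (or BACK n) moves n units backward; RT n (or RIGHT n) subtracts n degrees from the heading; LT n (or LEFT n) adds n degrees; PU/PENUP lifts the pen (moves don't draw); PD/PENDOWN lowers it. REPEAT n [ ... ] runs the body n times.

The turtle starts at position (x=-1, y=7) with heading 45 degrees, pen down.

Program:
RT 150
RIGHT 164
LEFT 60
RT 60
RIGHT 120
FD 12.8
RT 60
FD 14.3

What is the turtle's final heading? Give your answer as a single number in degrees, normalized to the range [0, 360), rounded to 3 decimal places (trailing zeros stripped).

Executing turtle program step by step:
Start: pos=(-1,7), heading=45, pen down
RT 150: heading 45 -> 255
RT 164: heading 255 -> 91
LT 60: heading 91 -> 151
RT 60: heading 151 -> 91
RT 120: heading 91 -> 331
FD 12.8: (-1,7) -> (10.195,0.794) [heading=331, draw]
RT 60: heading 331 -> 271
FD 14.3: (10.195,0.794) -> (10.445,-13.503) [heading=271, draw]
Final: pos=(10.445,-13.503), heading=271, 2 segment(s) drawn

Answer: 271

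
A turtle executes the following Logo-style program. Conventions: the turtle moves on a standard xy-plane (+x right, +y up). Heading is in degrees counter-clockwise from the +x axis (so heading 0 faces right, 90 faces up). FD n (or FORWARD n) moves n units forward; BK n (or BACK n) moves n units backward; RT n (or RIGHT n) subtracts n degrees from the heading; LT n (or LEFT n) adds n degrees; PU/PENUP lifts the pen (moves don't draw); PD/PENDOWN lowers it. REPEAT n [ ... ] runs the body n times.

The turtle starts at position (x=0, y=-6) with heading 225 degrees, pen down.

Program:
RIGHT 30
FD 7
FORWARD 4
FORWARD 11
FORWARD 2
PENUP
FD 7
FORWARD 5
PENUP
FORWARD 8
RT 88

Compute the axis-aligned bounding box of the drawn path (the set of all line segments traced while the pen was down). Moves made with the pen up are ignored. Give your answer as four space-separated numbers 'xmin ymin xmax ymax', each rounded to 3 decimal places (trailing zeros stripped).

Answer: -23.182 -12.212 0 -6

Derivation:
Executing turtle program step by step:
Start: pos=(0,-6), heading=225, pen down
RT 30: heading 225 -> 195
FD 7: (0,-6) -> (-6.761,-7.812) [heading=195, draw]
FD 4: (-6.761,-7.812) -> (-10.625,-8.847) [heading=195, draw]
FD 11: (-10.625,-8.847) -> (-21.25,-11.694) [heading=195, draw]
FD 2: (-21.25,-11.694) -> (-23.182,-12.212) [heading=195, draw]
PU: pen up
FD 7: (-23.182,-12.212) -> (-29.944,-14.023) [heading=195, move]
FD 5: (-29.944,-14.023) -> (-34.773,-15.317) [heading=195, move]
PU: pen up
FD 8: (-34.773,-15.317) -> (-42.501,-17.388) [heading=195, move]
RT 88: heading 195 -> 107
Final: pos=(-42.501,-17.388), heading=107, 4 segment(s) drawn

Segment endpoints: x in {-23.182, -21.25, -10.625, -6.761, 0}, y in {-12.212, -11.694, -8.847, -7.812, -6}
xmin=-23.182, ymin=-12.212, xmax=0, ymax=-6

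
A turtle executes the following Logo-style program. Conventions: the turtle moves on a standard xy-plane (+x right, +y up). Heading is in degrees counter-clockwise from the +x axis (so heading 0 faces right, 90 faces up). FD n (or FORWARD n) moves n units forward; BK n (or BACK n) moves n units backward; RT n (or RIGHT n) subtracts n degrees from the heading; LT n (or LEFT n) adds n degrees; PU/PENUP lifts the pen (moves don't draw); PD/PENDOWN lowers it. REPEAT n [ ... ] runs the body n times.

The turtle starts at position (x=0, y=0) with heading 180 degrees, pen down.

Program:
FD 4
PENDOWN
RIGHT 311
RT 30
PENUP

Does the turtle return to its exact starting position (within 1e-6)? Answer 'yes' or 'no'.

Answer: no

Derivation:
Executing turtle program step by step:
Start: pos=(0,0), heading=180, pen down
FD 4: (0,0) -> (-4,0) [heading=180, draw]
PD: pen down
RT 311: heading 180 -> 229
RT 30: heading 229 -> 199
PU: pen up
Final: pos=(-4,0), heading=199, 1 segment(s) drawn

Start position: (0, 0)
Final position: (-4, 0)
Distance = 4; >= 1e-6 -> NOT closed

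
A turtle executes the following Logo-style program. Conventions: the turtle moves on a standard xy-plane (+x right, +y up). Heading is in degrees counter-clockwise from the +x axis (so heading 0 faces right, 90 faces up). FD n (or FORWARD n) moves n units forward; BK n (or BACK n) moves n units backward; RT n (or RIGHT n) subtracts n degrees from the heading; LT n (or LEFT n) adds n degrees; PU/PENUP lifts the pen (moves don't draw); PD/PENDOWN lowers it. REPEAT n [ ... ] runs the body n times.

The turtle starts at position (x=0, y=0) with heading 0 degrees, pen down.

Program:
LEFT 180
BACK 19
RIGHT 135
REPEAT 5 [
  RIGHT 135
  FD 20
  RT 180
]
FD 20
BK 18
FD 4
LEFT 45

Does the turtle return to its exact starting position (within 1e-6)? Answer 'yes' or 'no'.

Answer: no

Derivation:
Executing turtle program step by step:
Start: pos=(0,0), heading=0, pen down
LT 180: heading 0 -> 180
BK 19: (0,0) -> (19,0) [heading=180, draw]
RT 135: heading 180 -> 45
REPEAT 5 [
  -- iteration 1/5 --
  RT 135: heading 45 -> 270
  FD 20: (19,0) -> (19,-20) [heading=270, draw]
  RT 180: heading 270 -> 90
  -- iteration 2/5 --
  RT 135: heading 90 -> 315
  FD 20: (19,-20) -> (33.142,-34.142) [heading=315, draw]
  RT 180: heading 315 -> 135
  -- iteration 3/5 --
  RT 135: heading 135 -> 0
  FD 20: (33.142,-34.142) -> (53.142,-34.142) [heading=0, draw]
  RT 180: heading 0 -> 180
  -- iteration 4/5 --
  RT 135: heading 180 -> 45
  FD 20: (53.142,-34.142) -> (67.284,-20) [heading=45, draw]
  RT 180: heading 45 -> 225
  -- iteration 5/5 --
  RT 135: heading 225 -> 90
  FD 20: (67.284,-20) -> (67.284,0) [heading=90, draw]
  RT 180: heading 90 -> 270
]
FD 20: (67.284,0) -> (67.284,-20) [heading=270, draw]
BK 18: (67.284,-20) -> (67.284,-2) [heading=270, draw]
FD 4: (67.284,-2) -> (67.284,-6) [heading=270, draw]
LT 45: heading 270 -> 315
Final: pos=(67.284,-6), heading=315, 9 segment(s) drawn

Start position: (0, 0)
Final position: (67.284, -6)
Distance = 67.551; >= 1e-6 -> NOT closed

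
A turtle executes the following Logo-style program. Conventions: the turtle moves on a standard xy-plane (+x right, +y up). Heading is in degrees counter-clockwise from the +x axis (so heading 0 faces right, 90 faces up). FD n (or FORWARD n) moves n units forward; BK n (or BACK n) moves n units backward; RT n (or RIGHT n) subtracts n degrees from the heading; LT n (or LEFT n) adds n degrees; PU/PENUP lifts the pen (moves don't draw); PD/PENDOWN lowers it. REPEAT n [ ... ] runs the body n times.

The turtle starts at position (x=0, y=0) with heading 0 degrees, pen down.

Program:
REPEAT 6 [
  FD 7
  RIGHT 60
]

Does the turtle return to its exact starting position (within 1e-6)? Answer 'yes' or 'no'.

Executing turtle program step by step:
Start: pos=(0,0), heading=0, pen down
REPEAT 6 [
  -- iteration 1/6 --
  FD 7: (0,0) -> (7,0) [heading=0, draw]
  RT 60: heading 0 -> 300
  -- iteration 2/6 --
  FD 7: (7,0) -> (10.5,-6.062) [heading=300, draw]
  RT 60: heading 300 -> 240
  -- iteration 3/6 --
  FD 7: (10.5,-6.062) -> (7,-12.124) [heading=240, draw]
  RT 60: heading 240 -> 180
  -- iteration 4/6 --
  FD 7: (7,-12.124) -> (0,-12.124) [heading=180, draw]
  RT 60: heading 180 -> 120
  -- iteration 5/6 --
  FD 7: (0,-12.124) -> (-3.5,-6.062) [heading=120, draw]
  RT 60: heading 120 -> 60
  -- iteration 6/6 --
  FD 7: (-3.5,-6.062) -> (0,0) [heading=60, draw]
  RT 60: heading 60 -> 0
]
Final: pos=(0,0), heading=0, 6 segment(s) drawn

Start position: (0, 0)
Final position: (0, 0)
Distance = 0; < 1e-6 -> CLOSED

Answer: yes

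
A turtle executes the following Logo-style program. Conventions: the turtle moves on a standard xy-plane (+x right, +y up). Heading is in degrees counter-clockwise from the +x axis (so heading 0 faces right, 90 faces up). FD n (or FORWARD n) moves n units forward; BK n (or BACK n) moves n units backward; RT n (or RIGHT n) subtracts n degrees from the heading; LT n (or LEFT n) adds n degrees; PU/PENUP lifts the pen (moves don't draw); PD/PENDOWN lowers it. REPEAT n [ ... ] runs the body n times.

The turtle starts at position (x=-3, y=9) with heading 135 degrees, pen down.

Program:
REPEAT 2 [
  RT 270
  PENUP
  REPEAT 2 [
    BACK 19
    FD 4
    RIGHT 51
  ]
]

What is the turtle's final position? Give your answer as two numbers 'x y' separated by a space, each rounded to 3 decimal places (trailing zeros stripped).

Answer: 49.37 21.573

Derivation:
Executing turtle program step by step:
Start: pos=(-3,9), heading=135, pen down
REPEAT 2 [
  -- iteration 1/2 --
  RT 270: heading 135 -> 225
  PU: pen up
  REPEAT 2 [
    -- iteration 1/2 --
    BK 19: (-3,9) -> (10.435,22.435) [heading=225, move]
    FD 4: (10.435,22.435) -> (7.607,19.607) [heading=225, move]
    RT 51: heading 225 -> 174
    -- iteration 2/2 --
    BK 19: (7.607,19.607) -> (26.503,17.621) [heading=174, move]
    FD 4: (26.503,17.621) -> (22.524,18.039) [heading=174, move]
    RT 51: heading 174 -> 123
  ]
  -- iteration 2/2 --
  RT 270: heading 123 -> 213
  PU: pen up
  REPEAT 2 [
    -- iteration 1/2 --
    BK 19: (22.524,18.039) -> (38.459,28.387) [heading=213, move]
    FD 4: (38.459,28.387) -> (35.104,26.208) [heading=213, move]
    RT 51: heading 213 -> 162
    -- iteration 2/2 --
    BK 19: (35.104,26.208) -> (53.175,20.337) [heading=162, move]
    FD 4: (53.175,20.337) -> (49.37,21.573) [heading=162, move]
    RT 51: heading 162 -> 111
  ]
]
Final: pos=(49.37,21.573), heading=111, 0 segment(s) drawn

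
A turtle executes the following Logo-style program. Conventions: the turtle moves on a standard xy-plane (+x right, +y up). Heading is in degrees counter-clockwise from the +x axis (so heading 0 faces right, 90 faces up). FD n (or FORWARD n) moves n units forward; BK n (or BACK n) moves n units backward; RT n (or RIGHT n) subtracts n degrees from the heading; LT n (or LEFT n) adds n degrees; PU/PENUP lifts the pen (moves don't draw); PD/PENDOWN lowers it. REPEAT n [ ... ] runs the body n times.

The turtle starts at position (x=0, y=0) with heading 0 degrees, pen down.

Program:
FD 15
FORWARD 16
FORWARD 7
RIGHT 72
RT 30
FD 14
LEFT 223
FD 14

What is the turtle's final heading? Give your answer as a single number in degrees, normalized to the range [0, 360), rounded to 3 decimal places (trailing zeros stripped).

Executing turtle program step by step:
Start: pos=(0,0), heading=0, pen down
FD 15: (0,0) -> (15,0) [heading=0, draw]
FD 16: (15,0) -> (31,0) [heading=0, draw]
FD 7: (31,0) -> (38,0) [heading=0, draw]
RT 72: heading 0 -> 288
RT 30: heading 288 -> 258
FD 14: (38,0) -> (35.089,-13.694) [heading=258, draw]
LT 223: heading 258 -> 121
FD 14: (35.089,-13.694) -> (27.879,-1.694) [heading=121, draw]
Final: pos=(27.879,-1.694), heading=121, 5 segment(s) drawn

Answer: 121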